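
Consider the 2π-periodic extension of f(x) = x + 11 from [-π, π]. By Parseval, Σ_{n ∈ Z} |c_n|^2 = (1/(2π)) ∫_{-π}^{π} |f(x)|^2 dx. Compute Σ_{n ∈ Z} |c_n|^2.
Σ |c_n|^2 = π^2/3 + 121

Expand and integrate term by term over [-π, π]:
  ∫ (x)^2 dx = 1·(2π^3/3); ∫ 2·1·(11)·x dx = 0 (odd integrand); ∫ 11^2 dx = 121·2π.
So (1/(2π)) ∫_{-π}^{π} (x + 11)^2 dx = 1π^2/3 + 121 = π^2/3 + 121.
Parseval ⇒ Σ |c_n|^2 = π^2/3 + 121.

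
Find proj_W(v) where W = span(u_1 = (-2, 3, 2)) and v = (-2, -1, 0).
proj_W(v) = (-2/17, 3/17, 2/17)

Set up U = [u_1 | ... | u_1] ∈ R^(3×1). The projector onto W = col(U) is P = U (U^T U)^(-1) U^T.
Compute U^T U =
  [17],
and U^T v = (1).
Solve U^T U · c = U^T v for the coefficients: c = (1/17). The projection is proj_W(v) = U c.
Check: (v - proj_W(v)) · u_1 = 0  (should be 0).
Result: proj_W(v) = (-2/17, 3/17, 2/17).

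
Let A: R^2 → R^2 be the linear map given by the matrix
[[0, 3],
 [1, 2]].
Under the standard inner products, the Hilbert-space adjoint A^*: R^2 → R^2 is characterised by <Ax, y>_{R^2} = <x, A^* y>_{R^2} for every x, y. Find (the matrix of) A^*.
A^* = A^T =
[[0, 1],
 [3, 2]]

For real matrices with standard dot products, the defining identity <Ax, y> = <x, A^* y> gives (Ax)^T y = x^T (A^*) y, i.e. x^T A^T y = x^T (A^*) y. Since this holds for all x, y, we must have A^* = A^T. Therefore
A^* =
[[0, 1],
 [3, 2]].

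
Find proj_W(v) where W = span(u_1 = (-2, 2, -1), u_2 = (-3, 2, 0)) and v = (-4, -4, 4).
proj_W(v) = (-44/17, -32/17, 92/17)

Set up U = [u_1 | ... | u_2] ∈ R^(3×2). The projector onto W = col(U) is P = U (U^T U)^(-1) U^T.
Compute U^T U =
  [9, 10]
  [10, 13],
and U^T v = (-4, 4).
Solve U^T U · c = U^T v for the coefficients: c = (-92/17, 76/17). The projection is proj_W(v) = U c.
Check: (v - proj_W(v)) · u_1 = 0  (should be 0).
Check: (v - proj_W(v)) · u_2 = 0  (should be 0).
Result: proj_W(v) = (-44/17, -32/17, 92/17).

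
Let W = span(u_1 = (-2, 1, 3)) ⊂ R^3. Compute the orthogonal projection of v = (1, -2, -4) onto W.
proj_W(v) = (16/7, -8/7, -24/7)

Set up U = [u_1 | ... | u_1] ∈ R^(3×1). The projector onto W = col(U) is P = U (U^T U)^(-1) U^T.
Compute U^T U =
  [14],
and U^T v = (-16).
Solve U^T U · c = U^T v for the coefficients: c = (-8/7). The projection is proj_W(v) = U c.
Check: (v - proj_W(v)) · u_1 = 0  (should be 0).
Result: proj_W(v) = (16/7, -8/7, -24/7).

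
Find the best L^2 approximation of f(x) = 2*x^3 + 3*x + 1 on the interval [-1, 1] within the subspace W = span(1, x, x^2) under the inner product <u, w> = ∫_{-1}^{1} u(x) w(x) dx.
g(x) = 21*x/5 + 1

The best approximation g ∈ W is the orthogonal projection of f onto W. Writing g = a_0 + a_1 x + a_2 x^2, the coefficients solve the normal equations G · a = b where
  G_{ij} = <φ_i, φ_j> and b_i = <f, φ_i>, with φ_0 = 1, φ_1 = x, φ_2 = x^2.
G =
  [2, 0, 2/3]
  [0, 2/3, 0]
  [2/3, 0, 2/5],
b = (2, 14/5, 2/3).
Solving gives a_0 = 1, a_1 = 21/5, a_2 = 0, so
  g(x) = 21*x/5 + 1.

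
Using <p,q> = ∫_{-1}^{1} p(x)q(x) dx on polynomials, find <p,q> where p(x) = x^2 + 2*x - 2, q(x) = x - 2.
<p,q> = 8

Expand the product: p(x)·q(x) = x^3 - 6*x + 4.
∫_{-1}^{1} of each monomial x^k gives [2/(k+1) if k even, 0 if k odd]. Integrating term-by-term (or equivalently evaluating the antiderivative F(x) = x^4/4 - 3*x^2 + 4*x at the endpoints):
  F(1) − F(−1) = 5/4 − (-27/4) = 8.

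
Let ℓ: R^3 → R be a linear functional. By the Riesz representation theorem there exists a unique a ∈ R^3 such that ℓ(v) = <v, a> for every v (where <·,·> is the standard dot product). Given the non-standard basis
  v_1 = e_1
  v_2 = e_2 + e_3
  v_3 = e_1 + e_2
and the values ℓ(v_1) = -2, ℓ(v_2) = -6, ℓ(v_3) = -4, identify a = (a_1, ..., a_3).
a = (-2, -2, -4)

Write a = (a_1, ..., a_3) in the standard basis. For each basis vector v_i, ℓ(v_i) = <v_i, a> is a linear equation in the a_j's. Collect the n equations into a matrix system V a = ℓ, where row i of V is v_i (expressed in the standard basis). Since V is invertible (lower-triangular with 1s on the diagonal, up to permutation), solve by back-substitution:
  V =
[[1, 0, 0],
 [0, 1, 1],
 [1, 1, 0]]
  V a = (-2, -6, -4)
Solving gives a = (-2, -2, -4).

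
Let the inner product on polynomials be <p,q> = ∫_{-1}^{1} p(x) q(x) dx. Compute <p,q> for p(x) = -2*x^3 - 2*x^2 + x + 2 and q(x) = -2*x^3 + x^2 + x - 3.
<p,q> = -254/35

Expand the product: p(x)·q(x) = 4*x^6 + 2*x^5 - 6*x^4 + x^3 + 9*x^2 - x - 6.
∫_{-1}^{1} of each monomial x^k gives [2/(k+1) if k even, 0 if k odd]. Integrating term-by-term (or equivalently evaluating the antiderivative F(x) = 4*x^7/7 + x^6/3 - 6*x^5/5 + x^4/4 + 3*x^3 - x^2/2 - 6*x at the endpoints):
  F(1) − F(−1) = -1489/420 − (1559/420) = -254/35.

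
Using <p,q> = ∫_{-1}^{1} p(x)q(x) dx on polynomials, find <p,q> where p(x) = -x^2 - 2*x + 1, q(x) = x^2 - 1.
<p,q> = -16/15

Expand the product: p(x)·q(x) = -x^4 - 2*x^3 + 2*x^2 + 2*x - 1.
∫_{-1}^{1} of each monomial x^k gives [2/(k+1) if k even, 0 if k odd]. Integrating term-by-term (or equivalently evaluating the antiderivative F(x) = -x^5/5 - x^4/2 + 2*x^3/3 + x^2 - x at the endpoints):
  F(1) − F(−1) = -1/30 − (31/30) = -16/15.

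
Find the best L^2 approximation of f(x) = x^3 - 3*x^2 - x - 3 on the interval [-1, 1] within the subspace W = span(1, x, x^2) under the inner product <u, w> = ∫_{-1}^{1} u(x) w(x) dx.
g(x) = -3*x^2 - 2*x/5 - 3

The best approximation g ∈ W is the orthogonal projection of f onto W. Writing g = a_0 + a_1 x + a_2 x^2, the coefficients solve the normal equations G · a = b where
  G_{ij} = <φ_i, φ_j> and b_i = <f, φ_i>, with φ_0 = 1, φ_1 = x, φ_2 = x^2.
G =
  [2, 0, 2/3]
  [0, 2/3, 0]
  [2/3, 0, 2/5],
b = (-8, -4/15, -16/5).
Solving gives a_0 = -3, a_1 = -2/5, a_2 = -3, so
  g(x) = -3*x^2 - 2*x/5 - 3.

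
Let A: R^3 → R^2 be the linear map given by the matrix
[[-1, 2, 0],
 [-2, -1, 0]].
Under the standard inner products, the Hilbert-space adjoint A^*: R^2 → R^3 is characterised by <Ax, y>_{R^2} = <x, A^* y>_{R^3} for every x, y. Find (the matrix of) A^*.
A^* = A^T =
[[-1, -2],
 [2, -1],
 [0, 0]]

For real matrices with standard dot products, the defining identity <Ax, y> = <x, A^* y> gives (Ax)^T y = x^T (A^*) y, i.e. x^T A^T y = x^T (A^*) y. Since this holds for all x, y, we must have A^* = A^T. Therefore
A^* =
[[-1, -2],
 [2, -1],
 [0, 0]].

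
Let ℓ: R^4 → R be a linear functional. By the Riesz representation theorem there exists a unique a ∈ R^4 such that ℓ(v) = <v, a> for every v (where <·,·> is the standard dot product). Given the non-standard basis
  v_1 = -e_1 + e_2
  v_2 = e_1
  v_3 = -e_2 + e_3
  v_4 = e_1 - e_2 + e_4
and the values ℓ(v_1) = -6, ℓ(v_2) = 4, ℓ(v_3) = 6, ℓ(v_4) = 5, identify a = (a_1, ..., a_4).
a = (4, -2, 4, -1)

Write a = (a_1, ..., a_4) in the standard basis. For each basis vector v_i, ℓ(v_i) = <v_i, a> is a linear equation in the a_j's. Collect the n equations into a matrix system V a = ℓ, where row i of V is v_i (expressed in the standard basis). Since V is invertible (lower-triangular with 1s on the diagonal, up to permutation), solve by back-substitution:
  V =
[[-1, 1, 0, 0],
 [1, 0, 0, 0],
 [0, -1, 1, 0],
 [1, -1, 0, 1]]
  V a = (-6, 4, 6, 5)
Solving gives a = (4, -2, 4, -1).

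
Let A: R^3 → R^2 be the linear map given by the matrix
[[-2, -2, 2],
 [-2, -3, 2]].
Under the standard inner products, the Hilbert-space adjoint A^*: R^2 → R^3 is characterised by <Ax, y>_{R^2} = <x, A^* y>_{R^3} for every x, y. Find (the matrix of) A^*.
A^* = A^T =
[[-2, -2],
 [-2, -3],
 [2, 2]]

For real matrices with standard dot products, the defining identity <Ax, y> = <x, A^* y> gives (Ax)^T y = x^T (A^*) y, i.e. x^T A^T y = x^T (A^*) y. Since this holds for all x, y, we must have A^* = A^T. Therefore
A^* =
[[-2, -2],
 [-2, -3],
 [2, 2]].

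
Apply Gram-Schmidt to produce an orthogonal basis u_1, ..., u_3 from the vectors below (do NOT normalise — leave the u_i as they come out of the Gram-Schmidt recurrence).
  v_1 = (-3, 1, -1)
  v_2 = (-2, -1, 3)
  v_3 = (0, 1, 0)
Orthogonal basis:
  u_1 = (-3, 1, -1)
  u_2 = (-16/11, -13/11, 35/11)
  u_3 = (11/75, 121/150, 11/30)

Apply the Gram-Schmidt recurrence
  u_1 = v_1
  u_i = v_i − Σ_{j<i} ((v_i · u_j) / (u_j · u_j)) · u_j.

Step by step this gives:
  u_1 = (-3, 1, -1)
  u_2 = (-16/11, -13/11, 35/11)
  u_3 = (11/75, 121/150, 11/30)

Orthogonality check:
  u_2 · u_1 = 0 (should be 0)
  u_3 · u_1 = 0 (should be 0)
  u_3 · u_2 = 0 (should be 0)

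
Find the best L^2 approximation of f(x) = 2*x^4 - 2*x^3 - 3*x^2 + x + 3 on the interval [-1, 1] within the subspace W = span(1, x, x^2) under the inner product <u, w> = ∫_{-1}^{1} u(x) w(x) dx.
g(x) = -9*x^2/7 - x/5 + 99/35

The best approximation g ∈ W is the orthogonal projection of f onto W. Writing g = a_0 + a_1 x + a_2 x^2, the coefficients solve the normal equations G · a = b where
  G_{ij} = <φ_i, φ_j> and b_i = <f, φ_i>, with φ_0 = 1, φ_1 = x, φ_2 = x^2.
G =
  [2, 0, 2/3]
  [0, 2/3, 0]
  [2/3, 0, 2/5],
b = (24/5, -2/15, 48/35).
Solving gives a_0 = 99/35, a_1 = -1/5, a_2 = -9/7, so
  g(x) = -9*x^2/7 - x/5 + 99/35.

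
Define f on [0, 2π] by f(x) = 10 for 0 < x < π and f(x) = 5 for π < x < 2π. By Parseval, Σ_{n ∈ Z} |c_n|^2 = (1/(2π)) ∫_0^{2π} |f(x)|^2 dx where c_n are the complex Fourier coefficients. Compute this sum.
Σ |c_n|^2 = 125/2

Parseval equates the L^2 energy of f (normalised by 1/(2π)) with the ℓ^2 sum of its Fourier coefficients: (1/(2π)) ∫_0^{2π} |f|^2 = Σ |c_n|^2.
Compute the left side: (1/(2π)) [∫_0^π 10^2 dx + ∫_π^{2π} 5^2 dx] = (1/(2π)) · (100π + 25π) = (100 + 25)/2 = 125/2.
So Σ_{n ∈ Z} |c_n|^2 = 125/2.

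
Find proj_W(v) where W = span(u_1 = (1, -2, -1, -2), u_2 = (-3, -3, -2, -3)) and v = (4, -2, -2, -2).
proj_W(v) = (244/63, -146/63, -6/7, -146/63)

Set up U = [u_1 | ... | u_2] ∈ R^(4×2). The projector onto W = col(U) is P = U (U^T U)^(-1) U^T.
Compute U^T U =
  [10, 11]
  [11, 31],
and U^T v = (14, 4).
Solve U^T U · c = U^T v for the coefficients: c = (130/63, -38/63). The projection is proj_W(v) = U c.
Check: (v - proj_W(v)) · u_1 = 0  (should be 0).
Check: (v - proj_W(v)) · u_2 = 0  (should be 0).
Result: proj_W(v) = (244/63, -146/63, -6/7, -146/63).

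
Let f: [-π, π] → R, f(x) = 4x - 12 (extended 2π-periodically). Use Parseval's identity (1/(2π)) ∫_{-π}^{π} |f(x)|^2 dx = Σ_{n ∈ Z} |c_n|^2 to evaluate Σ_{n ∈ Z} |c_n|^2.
Σ |c_n|^2 = 16π^2/3 + 144

Expand and integrate term by term over [-π, π]:
  ∫ (4x)^2 dx = 16·(2π^3/3); ∫ 2·4·(-12)·x dx = 0 (odd integrand); ∫ (-12)^2 dx = 144·2π.
So (1/(2π)) ∫_{-π}^{π} (4x - 12)^2 dx = 16π^2/3 + 144 = 16π^2/3 + 144.
Parseval ⇒ Σ |c_n|^2 = 16π^2/3 + 144.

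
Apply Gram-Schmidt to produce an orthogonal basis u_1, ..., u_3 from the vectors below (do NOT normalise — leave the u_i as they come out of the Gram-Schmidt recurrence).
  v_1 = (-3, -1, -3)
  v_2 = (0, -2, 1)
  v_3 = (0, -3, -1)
Orthogonal basis:
  u_1 = (-3, -1, -3)
  u_2 = (-3/19, -39/19, 16/19)
  u_3 = (105/94, -45/94, -45/47)

Apply the Gram-Schmidt recurrence
  u_1 = v_1
  u_i = v_i − Σ_{j<i} ((v_i · u_j) / (u_j · u_j)) · u_j.

Step by step this gives:
  u_1 = (-3, -1, -3)
  u_2 = (-3/19, -39/19, 16/19)
  u_3 = (105/94, -45/94, -45/47)

Orthogonality check:
  u_2 · u_1 = 0 (should be 0)
  u_3 · u_1 = 0 (should be 0)
  u_3 · u_2 = 0 (should be 0)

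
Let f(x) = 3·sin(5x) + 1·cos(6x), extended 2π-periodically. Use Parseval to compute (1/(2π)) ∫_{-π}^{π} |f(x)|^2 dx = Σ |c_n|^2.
Σ |c_n|^2 = 5

Expand |f|^2 and use orthogonality of {sin(nx), cos(mx)} on [-π, π]:
  ∫_{-π}^{π} sin(nx)^2 dx = π, ∫ cos(mx)^2 dx = π, and cross terms integrate to 0.
So ∫_{-π}^{π} f(x)^2 dx = 3^2 · π + 1^2 · π = (9 + 1)π.
Divide by 2π: (9 + 1)/2 = 5.
By Parseval, this equals Σ |c_n|^2.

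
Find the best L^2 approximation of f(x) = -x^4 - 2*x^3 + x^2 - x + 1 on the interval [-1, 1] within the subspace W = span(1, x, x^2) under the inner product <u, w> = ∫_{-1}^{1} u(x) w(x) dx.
g(x) = x^2/7 - 11*x/5 + 38/35

The best approximation g ∈ W is the orthogonal projection of f onto W. Writing g = a_0 + a_1 x + a_2 x^2, the coefficients solve the normal equations G · a = b where
  G_{ij} = <φ_i, φ_j> and b_i = <f, φ_i>, with φ_0 = 1, φ_1 = x, φ_2 = x^2.
G =
  [2, 0, 2/3]
  [0, 2/3, 0]
  [2/3, 0, 2/5],
b = (34/15, -22/15, 82/105).
Solving gives a_0 = 38/35, a_1 = -11/5, a_2 = 1/7, so
  g(x) = x^2/7 - 11*x/5 + 38/35.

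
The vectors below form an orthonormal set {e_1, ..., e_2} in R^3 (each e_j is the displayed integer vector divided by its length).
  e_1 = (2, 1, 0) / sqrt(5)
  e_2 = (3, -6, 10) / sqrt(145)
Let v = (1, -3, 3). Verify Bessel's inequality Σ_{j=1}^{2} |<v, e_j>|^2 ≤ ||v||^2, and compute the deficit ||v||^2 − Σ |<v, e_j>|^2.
Σ |<v, e_j>|^2 = 526/29; ||v||^2 = 19; deficit = 25/29

Write each e_j = u_j / sqrt(<u_j, u_j>) where u_j is the displayed integer vector. Then <v, e_j> = <v, u_j> / sqrt(<u_j, u_j>), so |<v, e_j>|^2 = <v, u_j>^2 / <u_j, u_j>.
Coefficients: <v, e_1> = -1/sqrt(5), <v, e_2> = 51/sqrt(145).
Square and sum: Σ |<v, e_j>|^2 = 526/29.
Compute ||v||^2 = v·v = 19.
Deficit = 19 − 526/29 = 25/29 ≥ 0, confirming Bessel's inequality. (The deficit equals ||v − Σ <v,e_j> e_j||^2, the squared distance from v to span{e_j}.)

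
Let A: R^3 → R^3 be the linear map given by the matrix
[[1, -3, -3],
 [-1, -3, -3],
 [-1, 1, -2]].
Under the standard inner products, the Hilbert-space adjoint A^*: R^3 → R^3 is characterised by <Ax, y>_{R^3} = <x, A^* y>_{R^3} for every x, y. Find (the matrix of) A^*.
A^* = A^T =
[[1, -1, -1],
 [-3, -3, 1],
 [-3, -3, -2]]

For real matrices with standard dot products, the defining identity <Ax, y> = <x, A^* y> gives (Ax)^T y = x^T (A^*) y, i.e. x^T A^T y = x^T (A^*) y. Since this holds for all x, y, we must have A^* = A^T. Therefore
A^* =
[[1, -1, -1],
 [-3, -3, 1],
 [-3, -3, -2]].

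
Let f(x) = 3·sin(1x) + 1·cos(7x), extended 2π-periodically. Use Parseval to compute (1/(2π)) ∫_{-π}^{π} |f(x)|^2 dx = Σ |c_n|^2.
Σ |c_n|^2 = 5

Expand |f|^2 and use orthogonality of {sin(nx), cos(mx)} on [-π, π]:
  ∫_{-π}^{π} sin(nx)^2 dx = π, ∫ cos(mx)^2 dx = π, and cross terms integrate to 0.
So ∫_{-π}^{π} f(x)^2 dx = 3^2 · π + 1^2 · π = (9 + 1)π.
Divide by 2π: (9 + 1)/2 = 5.
By Parseval, this equals Σ |c_n|^2.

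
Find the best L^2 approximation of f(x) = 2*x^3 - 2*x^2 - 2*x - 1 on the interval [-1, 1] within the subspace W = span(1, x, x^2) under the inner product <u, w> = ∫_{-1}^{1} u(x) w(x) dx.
g(x) = -2*x^2 - 4*x/5 - 1

The best approximation g ∈ W is the orthogonal projection of f onto W. Writing g = a_0 + a_1 x + a_2 x^2, the coefficients solve the normal equations G · a = b where
  G_{ij} = <φ_i, φ_j> and b_i = <f, φ_i>, with φ_0 = 1, φ_1 = x, φ_2 = x^2.
G =
  [2, 0, 2/3]
  [0, 2/3, 0]
  [2/3, 0, 2/5],
b = (-10/3, -8/15, -22/15).
Solving gives a_0 = -1, a_1 = -4/5, a_2 = -2, so
  g(x) = -2*x^2 - 4*x/5 - 1.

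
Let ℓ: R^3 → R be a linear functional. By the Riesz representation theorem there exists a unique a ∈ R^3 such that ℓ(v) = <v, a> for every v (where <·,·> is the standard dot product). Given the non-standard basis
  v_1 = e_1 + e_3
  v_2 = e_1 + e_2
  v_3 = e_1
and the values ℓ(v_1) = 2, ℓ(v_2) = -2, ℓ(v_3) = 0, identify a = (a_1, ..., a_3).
a = (0, -2, 2)

Write a = (a_1, ..., a_3) in the standard basis. For each basis vector v_i, ℓ(v_i) = <v_i, a> is a linear equation in the a_j's. Collect the n equations into a matrix system V a = ℓ, where row i of V is v_i (expressed in the standard basis). Since V is invertible (lower-triangular with 1s on the diagonal, up to permutation), solve by back-substitution:
  V =
[[1, 0, 1],
 [1, 1, 0],
 [1, 0, 0]]
  V a = (2, -2, 0)
Solving gives a = (0, -2, 2).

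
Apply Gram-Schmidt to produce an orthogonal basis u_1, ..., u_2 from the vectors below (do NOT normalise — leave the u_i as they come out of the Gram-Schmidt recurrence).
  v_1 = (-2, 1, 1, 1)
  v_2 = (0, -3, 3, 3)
Orthogonal basis:
  u_1 = (-2, 1, 1, 1)
  u_2 = (6/7, -24/7, 18/7, 18/7)

Apply the Gram-Schmidt recurrence
  u_1 = v_1
  u_i = v_i − Σ_{j<i} ((v_i · u_j) / (u_j · u_j)) · u_j.

Step by step this gives:
  u_1 = (-2, 1, 1, 1)
  u_2 = (6/7, -24/7, 18/7, 18/7)

Orthogonality check:
  u_2 · u_1 = 0 (should be 0)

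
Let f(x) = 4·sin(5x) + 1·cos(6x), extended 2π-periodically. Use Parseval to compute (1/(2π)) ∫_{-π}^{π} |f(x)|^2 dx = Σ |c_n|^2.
Σ |c_n|^2 = 17/2

Expand |f|^2 and use orthogonality of {sin(nx), cos(mx)} on [-π, π]:
  ∫_{-π}^{π} sin(nx)^2 dx = π, ∫ cos(mx)^2 dx = π, and cross terms integrate to 0.
So ∫_{-π}^{π} f(x)^2 dx = 4^2 · π + 1^2 · π = (16 + 1)π.
Divide by 2π: (16 + 1)/2 = 17/2.
By Parseval, this equals Σ |c_n|^2.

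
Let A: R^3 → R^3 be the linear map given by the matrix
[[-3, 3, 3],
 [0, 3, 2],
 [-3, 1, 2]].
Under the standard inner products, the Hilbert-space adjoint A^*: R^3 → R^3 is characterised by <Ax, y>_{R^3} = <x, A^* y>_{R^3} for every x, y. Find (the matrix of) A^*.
A^* = A^T =
[[-3, 0, -3],
 [3, 3, 1],
 [3, 2, 2]]

For real matrices with standard dot products, the defining identity <Ax, y> = <x, A^* y> gives (Ax)^T y = x^T (A^*) y, i.e. x^T A^T y = x^T (A^*) y. Since this holds for all x, y, we must have A^* = A^T. Therefore
A^* =
[[-3, 0, -3],
 [3, 3, 1],
 [3, 2, 2]].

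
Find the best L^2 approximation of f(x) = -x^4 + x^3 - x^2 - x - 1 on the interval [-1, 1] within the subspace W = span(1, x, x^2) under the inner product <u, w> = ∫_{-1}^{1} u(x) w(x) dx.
g(x) = -13*x^2/7 - 2*x/5 - 32/35

The best approximation g ∈ W is the orthogonal projection of f onto W. Writing g = a_0 + a_1 x + a_2 x^2, the coefficients solve the normal equations G · a = b where
  G_{ij} = <φ_i, φ_j> and b_i = <f, φ_i>, with φ_0 = 1, φ_1 = x, φ_2 = x^2.
G =
  [2, 0, 2/3]
  [0, 2/3, 0]
  [2/3, 0, 2/5],
b = (-46/15, -4/15, -142/105).
Solving gives a_0 = -32/35, a_1 = -2/5, a_2 = -13/7, so
  g(x) = -13*x^2/7 - 2*x/5 - 32/35.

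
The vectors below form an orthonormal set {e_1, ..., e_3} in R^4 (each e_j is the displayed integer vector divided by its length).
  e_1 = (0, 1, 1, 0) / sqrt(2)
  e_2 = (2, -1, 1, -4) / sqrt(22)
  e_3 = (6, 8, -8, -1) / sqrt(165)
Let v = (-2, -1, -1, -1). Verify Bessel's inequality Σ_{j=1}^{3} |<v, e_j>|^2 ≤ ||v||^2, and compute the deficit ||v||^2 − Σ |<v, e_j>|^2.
Σ |<v, e_j>|^2 = 41/15; ||v||^2 = 7; deficit = 64/15

Write each e_j = u_j / sqrt(<u_j, u_j>) where u_j is the displayed integer vector. Then <v, e_j> = <v, u_j> / sqrt(<u_j, u_j>), so |<v, e_j>|^2 = <v, u_j>^2 / <u_j, u_j>.
Coefficients: <v, e_1> = -2/sqrt(2), <v, e_2> = 0/sqrt(22), <v, e_3> = -11/sqrt(165).
Square and sum: Σ |<v, e_j>|^2 = 41/15.
Compute ||v||^2 = v·v = 7.
Deficit = 7 − 41/15 = 64/15 ≥ 0, confirming Bessel's inequality. (The deficit equals ||v − Σ <v,e_j> e_j||^2, the squared distance from v to span{e_j}.)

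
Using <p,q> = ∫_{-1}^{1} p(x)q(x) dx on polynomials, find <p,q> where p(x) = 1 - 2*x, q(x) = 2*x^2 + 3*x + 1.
<p,q> = -2/3

Expand the product: p(x)·q(x) = -4*x^3 - 4*x^2 + x + 1.
∫_{-1}^{1} of each monomial x^k gives [2/(k+1) if k even, 0 if k odd]. Integrating term-by-term (or equivalently evaluating the antiderivative F(x) = -x^4 - 4*x^3/3 + x^2/2 + x at the endpoints):
  F(1) − F(−1) = -5/6 − (-1/6) = -2/3.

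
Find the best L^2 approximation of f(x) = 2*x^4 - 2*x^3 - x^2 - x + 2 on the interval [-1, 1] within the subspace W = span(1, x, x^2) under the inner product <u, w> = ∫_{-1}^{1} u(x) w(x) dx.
g(x) = 5*x^2/7 - 11*x/5 + 64/35

The best approximation g ∈ W is the orthogonal projection of f onto W. Writing g = a_0 + a_1 x + a_2 x^2, the coefficients solve the normal equations G · a = b where
  G_{ij} = <φ_i, φ_j> and b_i = <f, φ_i>, with φ_0 = 1, φ_1 = x, φ_2 = x^2.
G =
  [2, 0, 2/3]
  [0, 2/3, 0]
  [2/3, 0, 2/5],
b = (62/15, -22/15, 158/105).
Solving gives a_0 = 64/35, a_1 = -11/5, a_2 = 5/7, so
  g(x) = 5*x^2/7 - 11*x/5 + 64/35.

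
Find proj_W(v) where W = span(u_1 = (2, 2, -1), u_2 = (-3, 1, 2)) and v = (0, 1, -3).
proj_W(v) = (25/18, 13/18, -7/9)

Set up U = [u_1 | ... | u_2] ∈ R^(3×2). The projector onto W = col(U) is P = U (U^T U)^(-1) U^T.
Compute U^T U =
  [9, -6]
  [-6, 14],
and U^T v = (5, -5).
Solve U^T U · c = U^T v for the coefficients: c = (4/9, -1/6). The projection is proj_W(v) = U c.
Check: (v - proj_W(v)) · u_1 = 0  (should be 0).
Check: (v - proj_W(v)) · u_2 = 0  (should be 0).
Result: proj_W(v) = (25/18, 13/18, -7/9).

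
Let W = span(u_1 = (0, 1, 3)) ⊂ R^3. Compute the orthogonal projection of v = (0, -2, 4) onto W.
proj_W(v) = (0, 1, 3)

Set up U = [u_1 | ... | u_1] ∈ R^(3×1). The projector onto W = col(U) is P = U (U^T U)^(-1) U^T.
Compute U^T U =
  [10],
and U^T v = (10).
Solve U^T U · c = U^T v for the coefficients: c = (1). The projection is proj_W(v) = U c.
Check: (v - proj_W(v)) · u_1 = 0  (should be 0).
Result: proj_W(v) = (0, 1, 3).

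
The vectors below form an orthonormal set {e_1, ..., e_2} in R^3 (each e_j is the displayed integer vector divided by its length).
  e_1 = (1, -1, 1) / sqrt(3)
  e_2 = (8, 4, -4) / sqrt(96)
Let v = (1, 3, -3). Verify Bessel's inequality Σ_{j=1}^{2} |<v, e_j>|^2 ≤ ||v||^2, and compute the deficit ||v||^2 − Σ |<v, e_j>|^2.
Σ |<v, e_j>|^2 = 19; ||v||^2 = 19; deficit = 0

Write each e_j = u_j / sqrt(<u_j, u_j>) where u_j is the displayed integer vector. Then <v, e_j> = <v, u_j> / sqrt(<u_j, u_j>), so |<v, e_j>|^2 = <v, u_j>^2 / <u_j, u_j>.
Coefficients: <v, e_1> = -5/sqrt(3), <v, e_2> = 32/sqrt(96).
Square and sum: Σ |<v, e_j>|^2 = 19.
Compute ||v||^2 = v·v = 19.
Deficit = 19 − 19 = 0 ≥ 0, confirming Bessel's inequality. (The deficit equals ||v − Σ <v,e_j> e_j||^2, the squared distance from v to span{e_j}.)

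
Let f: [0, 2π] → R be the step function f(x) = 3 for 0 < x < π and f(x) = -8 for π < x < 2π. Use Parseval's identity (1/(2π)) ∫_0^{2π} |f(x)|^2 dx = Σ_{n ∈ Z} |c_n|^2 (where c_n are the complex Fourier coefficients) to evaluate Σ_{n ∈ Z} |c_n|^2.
Σ |c_n|^2 = 73/2

Parseval equates the L^2 energy of f (normalised by 1/(2π)) with the ℓ^2 sum of its Fourier coefficients: (1/(2π)) ∫_0^{2π} |f|^2 = Σ |c_n|^2.
Compute the left side: (1/(2π)) [∫_0^π 3^2 dx + ∫_π^{2π} (-8)^2 dx] = (1/(2π)) · (9π + 64π) = (9 + 64)/2 = 73/2.
So Σ_{n ∈ Z} |c_n|^2 = 73/2.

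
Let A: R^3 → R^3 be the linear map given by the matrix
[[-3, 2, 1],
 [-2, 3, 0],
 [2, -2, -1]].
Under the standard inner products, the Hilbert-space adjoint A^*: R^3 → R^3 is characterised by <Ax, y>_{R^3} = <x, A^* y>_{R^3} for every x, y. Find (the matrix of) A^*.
A^* = A^T =
[[-3, -2, 2],
 [2, 3, -2],
 [1, 0, -1]]

For real matrices with standard dot products, the defining identity <Ax, y> = <x, A^* y> gives (Ax)^T y = x^T (A^*) y, i.e. x^T A^T y = x^T (A^*) y. Since this holds for all x, y, we must have A^* = A^T. Therefore
A^* =
[[-3, -2, 2],
 [2, 3, -2],
 [1, 0, -1]].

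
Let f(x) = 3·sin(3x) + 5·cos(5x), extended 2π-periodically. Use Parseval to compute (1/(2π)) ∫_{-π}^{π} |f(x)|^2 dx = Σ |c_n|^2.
Σ |c_n|^2 = 17

Expand |f|^2 and use orthogonality of {sin(nx), cos(mx)} on [-π, π]:
  ∫_{-π}^{π} sin(nx)^2 dx = π, ∫ cos(mx)^2 dx = π, and cross terms integrate to 0.
So ∫_{-π}^{π} f(x)^2 dx = 3^2 · π + 5^2 · π = (9 + 25)π.
Divide by 2π: (9 + 25)/2 = 17.
By Parseval, this equals Σ |c_n|^2.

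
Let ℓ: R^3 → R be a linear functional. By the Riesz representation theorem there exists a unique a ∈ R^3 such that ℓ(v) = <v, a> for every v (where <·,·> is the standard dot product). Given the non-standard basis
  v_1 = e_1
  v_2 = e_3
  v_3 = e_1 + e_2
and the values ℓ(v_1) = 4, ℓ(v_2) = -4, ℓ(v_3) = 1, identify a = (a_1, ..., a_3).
a = (4, -3, -4)

Write a = (a_1, ..., a_3) in the standard basis. For each basis vector v_i, ℓ(v_i) = <v_i, a> is a linear equation in the a_j's. Collect the n equations into a matrix system V a = ℓ, where row i of V is v_i (expressed in the standard basis). Since V is invertible (lower-triangular with 1s on the diagonal, up to permutation), solve by back-substitution:
  V =
[[1, 0, 0],
 [0, 0, 1],
 [1, 1, 0]]
  V a = (4, -4, 1)
Solving gives a = (4, -3, -4).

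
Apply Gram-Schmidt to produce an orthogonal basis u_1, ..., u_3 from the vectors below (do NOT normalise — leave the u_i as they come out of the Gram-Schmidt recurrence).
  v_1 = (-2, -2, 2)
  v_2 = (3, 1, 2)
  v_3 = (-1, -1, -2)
Orthogonal basis:
  u_1 = (-2, -2, 2)
  u_2 = (7/3, 1/3, 8/3)
  u_3 = (9/19, -15/19, -6/19)

Apply the Gram-Schmidt recurrence
  u_1 = v_1
  u_i = v_i − Σ_{j<i} ((v_i · u_j) / (u_j · u_j)) · u_j.

Step by step this gives:
  u_1 = (-2, -2, 2)
  u_2 = (7/3, 1/3, 8/3)
  u_3 = (9/19, -15/19, -6/19)

Orthogonality check:
  u_2 · u_1 = 0 (should be 0)
  u_3 · u_1 = 0 (should be 0)
  u_3 · u_2 = 0 (should be 0)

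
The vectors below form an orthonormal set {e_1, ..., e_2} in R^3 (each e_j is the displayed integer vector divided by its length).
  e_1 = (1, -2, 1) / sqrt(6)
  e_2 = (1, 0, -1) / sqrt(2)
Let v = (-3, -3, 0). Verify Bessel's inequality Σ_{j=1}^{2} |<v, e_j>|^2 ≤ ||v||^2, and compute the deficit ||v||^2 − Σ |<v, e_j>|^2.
Σ |<v, e_j>|^2 = 6; ||v||^2 = 18; deficit = 12

Write each e_j = u_j / sqrt(<u_j, u_j>) where u_j is the displayed integer vector. Then <v, e_j> = <v, u_j> / sqrt(<u_j, u_j>), so |<v, e_j>|^2 = <v, u_j>^2 / <u_j, u_j>.
Coefficients: <v, e_1> = 3/sqrt(6), <v, e_2> = -3/sqrt(2).
Square and sum: Σ |<v, e_j>|^2 = 6.
Compute ||v||^2 = v·v = 18.
Deficit = 18 − 6 = 12 ≥ 0, confirming Bessel's inequality. (The deficit equals ||v − Σ <v,e_j> e_j||^2, the squared distance from v to span{e_j}.)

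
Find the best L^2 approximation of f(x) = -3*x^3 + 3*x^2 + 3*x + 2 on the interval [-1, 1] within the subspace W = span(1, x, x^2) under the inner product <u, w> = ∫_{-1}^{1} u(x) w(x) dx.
g(x) = 3*x^2 + 6*x/5 + 2

The best approximation g ∈ W is the orthogonal projection of f onto W. Writing g = a_0 + a_1 x + a_2 x^2, the coefficients solve the normal equations G · a = b where
  G_{ij} = <φ_i, φ_j> and b_i = <f, φ_i>, with φ_0 = 1, φ_1 = x, φ_2 = x^2.
G =
  [2, 0, 2/3]
  [0, 2/3, 0]
  [2/3, 0, 2/5],
b = (6, 4/5, 38/15).
Solving gives a_0 = 2, a_1 = 6/5, a_2 = 3, so
  g(x) = 3*x^2 + 6*x/5 + 2.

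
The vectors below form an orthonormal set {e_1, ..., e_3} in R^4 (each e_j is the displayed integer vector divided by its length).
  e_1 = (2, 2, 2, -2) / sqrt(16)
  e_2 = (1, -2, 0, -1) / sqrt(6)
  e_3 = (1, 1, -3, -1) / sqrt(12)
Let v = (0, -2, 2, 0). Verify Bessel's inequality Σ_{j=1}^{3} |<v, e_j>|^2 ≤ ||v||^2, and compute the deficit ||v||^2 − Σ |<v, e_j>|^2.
Σ |<v, e_j>|^2 = 8; ||v||^2 = 8; deficit = 0

Write each e_j = u_j / sqrt(<u_j, u_j>) where u_j is the displayed integer vector. Then <v, e_j> = <v, u_j> / sqrt(<u_j, u_j>), so |<v, e_j>|^2 = <v, u_j>^2 / <u_j, u_j>.
Coefficients: <v, e_1> = 0/sqrt(16), <v, e_2> = 4/sqrt(6), <v, e_3> = -8/sqrt(12).
Square and sum: Σ |<v, e_j>|^2 = 8.
Compute ||v||^2 = v·v = 8.
Deficit = 8 − 8 = 0 ≥ 0, confirming Bessel's inequality. (The deficit equals ||v − Σ <v,e_j> e_j||^2, the squared distance from v to span{e_j}.)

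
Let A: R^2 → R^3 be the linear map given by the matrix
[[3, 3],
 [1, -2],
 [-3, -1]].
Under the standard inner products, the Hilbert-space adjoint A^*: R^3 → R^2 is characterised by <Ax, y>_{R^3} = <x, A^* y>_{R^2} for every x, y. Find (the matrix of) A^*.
A^* = A^T =
[[3, 1, -3],
 [3, -2, -1]]

For real matrices with standard dot products, the defining identity <Ax, y> = <x, A^* y> gives (Ax)^T y = x^T (A^*) y, i.e. x^T A^T y = x^T (A^*) y. Since this holds for all x, y, we must have A^* = A^T. Therefore
A^* =
[[3, 1, -3],
 [3, -2, -1]].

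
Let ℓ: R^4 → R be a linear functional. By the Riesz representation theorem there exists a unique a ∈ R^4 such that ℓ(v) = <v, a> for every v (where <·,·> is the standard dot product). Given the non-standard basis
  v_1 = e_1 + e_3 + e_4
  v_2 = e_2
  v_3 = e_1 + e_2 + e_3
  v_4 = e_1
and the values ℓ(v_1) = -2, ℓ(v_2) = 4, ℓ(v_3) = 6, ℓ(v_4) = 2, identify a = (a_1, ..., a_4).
a = (2, 4, 0, -4)

Write a = (a_1, ..., a_4) in the standard basis. For each basis vector v_i, ℓ(v_i) = <v_i, a> is a linear equation in the a_j's. Collect the n equations into a matrix system V a = ℓ, where row i of V is v_i (expressed in the standard basis). Since V is invertible (lower-triangular with 1s on the diagonal, up to permutation), solve by back-substitution:
  V =
[[1, 0, 1, 1],
 [0, 1, 0, 0],
 [1, 1, 1, 0],
 [1, 0, 0, 0]]
  V a = (-2, 4, 6, 2)
Solving gives a = (2, 4, 0, -4).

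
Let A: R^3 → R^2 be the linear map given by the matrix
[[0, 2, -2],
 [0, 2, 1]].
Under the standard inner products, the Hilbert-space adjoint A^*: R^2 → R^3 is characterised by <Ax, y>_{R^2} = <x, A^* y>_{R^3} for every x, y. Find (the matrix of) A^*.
A^* = A^T =
[[0, 0],
 [2, 2],
 [-2, 1]]

For real matrices with standard dot products, the defining identity <Ax, y> = <x, A^* y> gives (Ax)^T y = x^T (A^*) y, i.e. x^T A^T y = x^T (A^*) y. Since this holds for all x, y, we must have A^* = A^T. Therefore
A^* =
[[0, 0],
 [2, 2],
 [-2, 1]].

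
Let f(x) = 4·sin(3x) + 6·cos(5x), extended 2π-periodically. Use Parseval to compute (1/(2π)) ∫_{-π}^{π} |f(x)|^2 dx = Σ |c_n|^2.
Σ |c_n|^2 = 26

Expand |f|^2 and use orthogonality of {sin(nx), cos(mx)} on [-π, π]:
  ∫_{-π}^{π} sin(nx)^2 dx = π, ∫ cos(mx)^2 dx = π, and cross terms integrate to 0.
So ∫_{-π}^{π} f(x)^2 dx = 4^2 · π + 6^2 · π = (16 + 36)π.
Divide by 2π: (16 + 36)/2 = 26.
By Parseval, this equals Σ |c_n|^2.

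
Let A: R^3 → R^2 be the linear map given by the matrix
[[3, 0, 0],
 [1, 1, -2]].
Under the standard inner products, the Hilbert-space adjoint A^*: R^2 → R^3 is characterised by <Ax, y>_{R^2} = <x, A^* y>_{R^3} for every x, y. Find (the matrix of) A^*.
A^* = A^T =
[[3, 1],
 [0, 1],
 [0, -2]]

For real matrices with standard dot products, the defining identity <Ax, y> = <x, A^* y> gives (Ax)^T y = x^T (A^*) y, i.e. x^T A^T y = x^T (A^*) y. Since this holds for all x, y, we must have A^* = A^T. Therefore
A^* =
[[3, 1],
 [0, 1],
 [0, -2]].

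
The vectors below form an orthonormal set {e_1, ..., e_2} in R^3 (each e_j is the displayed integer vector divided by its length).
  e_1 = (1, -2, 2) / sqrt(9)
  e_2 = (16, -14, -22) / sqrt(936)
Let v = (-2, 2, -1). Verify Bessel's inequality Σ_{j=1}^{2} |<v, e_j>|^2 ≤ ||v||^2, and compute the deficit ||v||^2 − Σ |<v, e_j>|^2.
Σ |<v, e_j>|^2 = 225/26; ||v||^2 = 9; deficit = 9/26

Write each e_j = u_j / sqrt(<u_j, u_j>) where u_j is the displayed integer vector. Then <v, e_j> = <v, u_j> / sqrt(<u_j, u_j>), so |<v, e_j>|^2 = <v, u_j>^2 / <u_j, u_j>.
Coefficients: <v, e_1> = -8/sqrt(9), <v, e_2> = -38/sqrt(936).
Square and sum: Σ |<v, e_j>|^2 = 225/26.
Compute ||v||^2 = v·v = 9.
Deficit = 9 − 225/26 = 9/26 ≥ 0, confirming Bessel's inequality. (The deficit equals ||v − Σ <v,e_j> e_j||^2, the squared distance from v to span{e_j}.)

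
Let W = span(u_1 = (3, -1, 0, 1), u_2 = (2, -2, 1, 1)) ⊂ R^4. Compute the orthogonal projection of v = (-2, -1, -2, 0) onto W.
proj_W(v) = (-40/29, 12/29, 1/29, -13/29)

Set up U = [u_1 | ... | u_2] ∈ R^(4×2). The projector onto W = col(U) is P = U (U^T U)^(-1) U^T.
Compute U^T U =
  [11, 9]
  [9, 10],
and U^T v = (-5, -4).
Solve U^T U · c = U^T v for the coefficients: c = (-14/29, 1/29). The projection is proj_W(v) = U c.
Check: (v - proj_W(v)) · u_1 = 0  (should be 0).
Check: (v - proj_W(v)) · u_2 = 0  (should be 0).
Result: proj_W(v) = (-40/29, 12/29, 1/29, -13/29).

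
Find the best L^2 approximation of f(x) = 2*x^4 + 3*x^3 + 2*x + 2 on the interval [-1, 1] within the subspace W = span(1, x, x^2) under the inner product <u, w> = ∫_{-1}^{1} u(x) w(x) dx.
g(x) = 12*x^2/7 + 19*x/5 + 64/35

The best approximation g ∈ W is the orthogonal projection of f onto W. Writing g = a_0 + a_1 x + a_2 x^2, the coefficients solve the normal equations G · a = b where
  G_{ij} = <φ_i, φ_j> and b_i = <f, φ_i>, with φ_0 = 1, φ_1 = x, φ_2 = x^2.
G =
  [2, 0, 2/3]
  [0, 2/3, 0]
  [2/3, 0, 2/5],
b = (24/5, 38/15, 40/21).
Solving gives a_0 = 64/35, a_1 = 19/5, a_2 = 12/7, so
  g(x) = 12*x^2/7 + 19*x/5 + 64/35.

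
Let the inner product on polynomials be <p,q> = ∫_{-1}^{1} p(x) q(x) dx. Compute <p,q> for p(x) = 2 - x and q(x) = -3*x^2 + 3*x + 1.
<p,q> = -2

Expand the product: p(x)·q(x) = 3*x^3 - 9*x^2 + 5*x + 2.
∫_{-1}^{1} of each monomial x^k gives [2/(k+1) if k even, 0 if k odd]. Integrating term-by-term (or equivalently evaluating the antiderivative F(x) = 3*x^4/4 - 3*x^3 + 5*x^2/2 + 2*x at the endpoints):
  F(1) − F(−1) = 9/4 − (17/4) = -2.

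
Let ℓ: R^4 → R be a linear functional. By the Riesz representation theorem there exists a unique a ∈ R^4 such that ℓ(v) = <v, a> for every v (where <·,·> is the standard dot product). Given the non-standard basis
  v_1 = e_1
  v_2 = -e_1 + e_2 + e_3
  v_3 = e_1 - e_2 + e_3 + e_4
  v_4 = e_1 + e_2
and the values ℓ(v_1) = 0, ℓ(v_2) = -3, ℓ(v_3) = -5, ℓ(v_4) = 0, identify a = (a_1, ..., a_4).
a = (0, 0, -3, -2)

Write a = (a_1, ..., a_4) in the standard basis. For each basis vector v_i, ℓ(v_i) = <v_i, a> is a linear equation in the a_j's. Collect the n equations into a matrix system V a = ℓ, where row i of V is v_i (expressed in the standard basis). Since V is invertible (lower-triangular with 1s on the diagonal, up to permutation), solve by back-substitution:
  V =
[[1, 0, 0, 0],
 [-1, 1, 1, 0],
 [1, -1, 1, 1],
 [1, 1, 0, 0]]
  V a = (0, -3, -5, 0)
Solving gives a = (0, 0, -3, -2).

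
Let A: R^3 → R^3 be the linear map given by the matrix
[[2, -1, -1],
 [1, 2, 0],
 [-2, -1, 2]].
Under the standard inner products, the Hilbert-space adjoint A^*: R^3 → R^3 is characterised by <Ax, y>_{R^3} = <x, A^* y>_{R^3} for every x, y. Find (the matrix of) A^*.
A^* = A^T =
[[2, 1, -2],
 [-1, 2, -1],
 [-1, 0, 2]]

For real matrices with standard dot products, the defining identity <Ax, y> = <x, A^* y> gives (Ax)^T y = x^T (A^*) y, i.e. x^T A^T y = x^T (A^*) y. Since this holds for all x, y, we must have A^* = A^T. Therefore
A^* =
[[2, 1, -2],
 [-1, 2, -1],
 [-1, 0, 2]].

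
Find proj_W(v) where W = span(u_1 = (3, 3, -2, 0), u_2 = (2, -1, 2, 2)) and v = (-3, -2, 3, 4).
proj_W(v) = (-391/285, -52/15, 308/95, 398/285)

Set up U = [u_1 | ... | u_2] ∈ R^(4×2). The projector onto W = col(U) is P = U (U^T U)^(-1) U^T.
Compute U^T U =
  [22, -1]
  [-1, 13],
and U^T v = (-21, 10).
Solve U^T U · c = U^T v for the coefficients: c = (-263/285, 199/285). The projection is proj_W(v) = U c.
Check: (v - proj_W(v)) · u_1 = 0  (should be 0).
Check: (v - proj_W(v)) · u_2 = 0  (should be 0).
Result: proj_W(v) = (-391/285, -52/15, 308/95, 398/285).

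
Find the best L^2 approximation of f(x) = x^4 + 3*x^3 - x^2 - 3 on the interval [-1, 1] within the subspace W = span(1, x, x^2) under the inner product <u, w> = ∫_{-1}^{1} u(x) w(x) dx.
g(x) = -x^2/7 + 9*x/5 - 108/35

The best approximation g ∈ W is the orthogonal projection of f onto W. Writing g = a_0 + a_1 x + a_2 x^2, the coefficients solve the normal equations G · a = b where
  G_{ij} = <φ_i, φ_j> and b_i = <f, φ_i>, with φ_0 = 1, φ_1 = x, φ_2 = x^2.
G =
  [2, 0, 2/3]
  [0, 2/3, 0]
  [2/3, 0, 2/5],
b = (-94/15, 6/5, -74/35).
Solving gives a_0 = -108/35, a_1 = 9/5, a_2 = -1/7, so
  g(x) = -x^2/7 + 9*x/5 - 108/35.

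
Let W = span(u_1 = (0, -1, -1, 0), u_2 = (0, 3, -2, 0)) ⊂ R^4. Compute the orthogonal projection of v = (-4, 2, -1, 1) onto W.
proj_W(v) = (0, 2, -1, 0)

Set up U = [u_1 | ... | u_2] ∈ R^(4×2). The projector onto W = col(U) is P = U (U^T U)^(-1) U^T.
Compute U^T U =
  [2, -1]
  [-1, 13],
and U^T v = (-1, 8).
Solve U^T U · c = U^T v for the coefficients: c = (-1/5, 3/5). The projection is proj_W(v) = U c.
Check: (v - proj_W(v)) · u_1 = 0  (should be 0).
Check: (v - proj_W(v)) · u_2 = 0  (should be 0).
Result: proj_W(v) = (0, 2, -1, 0).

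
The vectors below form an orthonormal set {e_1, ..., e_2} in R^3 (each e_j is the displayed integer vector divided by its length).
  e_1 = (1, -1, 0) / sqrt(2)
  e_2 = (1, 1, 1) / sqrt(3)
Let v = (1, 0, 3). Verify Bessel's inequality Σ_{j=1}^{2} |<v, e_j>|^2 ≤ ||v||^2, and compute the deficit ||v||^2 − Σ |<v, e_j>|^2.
Σ |<v, e_j>|^2 = 35/6; ||v||^2 = 10; deficit = 25/6

Write each e_j = u_j / sqrt(<u_j, u_j>) where u_j is the displayed integer vector. Then <v, e_j> = <v, u_j> / sqrt(<u_j, u_j>), so |<v, e_j>|^2 = <v, u_j>^2 / <u_j, u_j>.
Coefficients: <v, e_1> = 1/sqrt(2), <v, e_2> = 4/sqrt(3).
Square and sum: Σ |<v, e_j>|^2 = 35/6.
Compute ||v||^2 = v·v = 10.
Deficit = 10 − 35/6 = 25/6 ≥ 0, confirming Bessel's inequality. (The deficit equals ||v − Σ <v,e_j> e_j||^2, the squared distance from v to span{e_j}.)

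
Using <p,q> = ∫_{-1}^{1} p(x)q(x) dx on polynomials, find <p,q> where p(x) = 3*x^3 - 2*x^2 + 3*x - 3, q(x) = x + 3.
<p,q> = -94/5

Expand the product: p(x)·q(x) = 3*x^4 + 7*x^3 - 3*x^2 + 6*x - 9.
∫_{-1}^{1} of each monomial x^k gives [2/(k+1) if k even, 0 if k odd]. Integrating term-by-term (or equivalently evaluating the antiderivative F(x) = 3*x^5/5 + 7*x^4/4 - x^3 + 3*x^2 - 9*x at the endpoints):
  F(1) − F(−1) = -93/20 − (283/20) = -94/5.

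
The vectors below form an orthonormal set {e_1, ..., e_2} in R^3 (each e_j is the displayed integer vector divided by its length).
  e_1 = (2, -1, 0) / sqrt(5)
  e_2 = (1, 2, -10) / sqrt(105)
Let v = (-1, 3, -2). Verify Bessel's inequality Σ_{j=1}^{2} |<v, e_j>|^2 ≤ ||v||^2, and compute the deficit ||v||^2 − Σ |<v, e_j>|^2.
Σ |<v, e_j>|^2 = 230/21; ||v||^2 = 14; deficit = 64/21

Write each e_j = u_j / sqrt(<u_j, u_j>) where u_j is the displayed integer vector. Then <v, e_j> = <v, u_j> / sqrt(<u_j, u_j>), so |<v, e_j>|^2 = <v, u_j>^2 / <u_j, u_j>.
Coefficients: <v, e_1> = -5/sqrt(5), <v, e_2> = 25/sqrt(105).
Square and sum: Σ |<v, e_j>|^2 = 230/21.
Compute ||v||^2 = v·v = 14.
Deficit = 14 − 230/21 = 64/21 ≥ 0, confirming Bessel's inequality. (The deficit equals ||v − Σ <v,e_j> e_j||^2, the squared distance from v to span{e_j}.)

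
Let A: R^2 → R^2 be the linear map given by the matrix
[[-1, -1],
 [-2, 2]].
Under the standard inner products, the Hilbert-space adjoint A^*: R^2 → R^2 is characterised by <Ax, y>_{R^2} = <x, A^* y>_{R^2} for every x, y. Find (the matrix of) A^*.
A^* = A^T =
[[-1, -2],
 [-1, 2]]

For real matrices with standard dot products, the defining identity <Ax, y> = <x, A^* y> gives (Ax)^T y = x^T (A^*) y, i.e. x^T A^T y = x^T (A^*) y. Since this holds for all x, y, we must have A^* = A^T. Therefore
A^* =
[[-1, -2],
 [-1, 2]].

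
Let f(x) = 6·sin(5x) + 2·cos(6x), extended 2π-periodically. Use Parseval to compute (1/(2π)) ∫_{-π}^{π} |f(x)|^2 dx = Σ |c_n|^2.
Σ |c_n|^2 = 20

Expand |f|^2 and use orthogonality of {sin(nx), cos(mx)} on [-π, π]:
  ∫_{-π}^{π} sin(nx)^2 dx = π, ∫ cos(mx)^2 dx = π, and cross terms integrate to 0.
So ∫_{-π}^{π} f(x)^2 dx = 6^2 · π + 2^2 · π = (36 + 4)π.
Divide by 2π: (36 + 4)/2 = 20.
By Parseval, this equals Σ |c_n|^2.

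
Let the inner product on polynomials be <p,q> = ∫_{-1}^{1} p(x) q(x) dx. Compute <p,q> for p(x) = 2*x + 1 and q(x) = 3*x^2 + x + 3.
<p,q> = 28/3

Expand the product: p(x)·q(x) = 6*x^3 + 5*x^2 + 7*x + 3.
∫_{-1}^{1} of each monomial x^k gives [2/(k+1) if k even, 0 if k odd]. Integrating term-by-term (or equivalently evaluating the antiderivative F(x) = 3*x^4/2 + 5*x^3/3 + 7*x^2/2 + 3*x at the endpoints):
  F(1) − F(−1) = 29/3 − (1/3) = 28/3.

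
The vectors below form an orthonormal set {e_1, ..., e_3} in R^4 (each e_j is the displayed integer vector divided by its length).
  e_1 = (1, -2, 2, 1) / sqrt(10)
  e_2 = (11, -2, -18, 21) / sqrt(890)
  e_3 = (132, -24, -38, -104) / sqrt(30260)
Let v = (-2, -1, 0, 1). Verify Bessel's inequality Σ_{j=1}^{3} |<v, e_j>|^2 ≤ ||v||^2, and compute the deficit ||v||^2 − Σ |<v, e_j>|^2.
Σ |<v, e_j>|^2 = 341/85; ||v||^2 = 6; deficit = 169/85

Write each e_j = u_j / sqrt(<u_j, u_j>) where u_j is the displayed integer vector. Then <v, e_j> = <v, u_j> / sqrt(<u_j, u_j>), so |<v, e_j>|^2 = <v, u_j>^2 / <u_j, u_j>.
Coefficients: <v, e_1> = 1/sqrt(10), <v, e_2> = 1/sqrt(890), <v, e_3> = -344/sqrt(30260).
Square and sum: Σ |<v, e_j>|^2 = 341/85.
Compute ||v||^2 = v·v = 6.
Deficit = 6 − 341/85 = 169/85 ≥ 0, confirming Bessel's inequality. (The deficit equals ||v − Σ <v,e_j> e_j||^2, the squared distance from v to span{e_j}.)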